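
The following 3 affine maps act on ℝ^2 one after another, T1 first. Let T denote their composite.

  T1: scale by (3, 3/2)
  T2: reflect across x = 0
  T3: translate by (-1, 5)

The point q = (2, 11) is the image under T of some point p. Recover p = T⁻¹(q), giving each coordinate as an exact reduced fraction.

p = (-1, 4)

T1 = [3 0 0; 0 3/2 0; 0 0 1]
T2·T1 = [-3 0 0; 0 3/2 0; 0 0 1]
T3·…·T1 = [-3 0 -1; 0 3/2 5; 0 0 1]
det M = -9/2; M⁻¹ = [-1/3 0 -1/3; 0 2/3 -10/3; 0 0 1]
M⁻¹ · (2, 11)ᵀ = (-1, 4)ᵀ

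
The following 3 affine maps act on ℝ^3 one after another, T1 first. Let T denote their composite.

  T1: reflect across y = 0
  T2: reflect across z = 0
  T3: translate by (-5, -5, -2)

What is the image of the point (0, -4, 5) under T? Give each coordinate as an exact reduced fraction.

T1 reflect across y = 0: (0, -4, 5) → (0, 4, 5)
T2 reflect across z = 0: (0, 4, 5) → (0, 4, -5)
T3 translate by (-5, -5, -2): (0, 4, -5) → (-5, -1, -7)

T(p) = (-5, -1, -7)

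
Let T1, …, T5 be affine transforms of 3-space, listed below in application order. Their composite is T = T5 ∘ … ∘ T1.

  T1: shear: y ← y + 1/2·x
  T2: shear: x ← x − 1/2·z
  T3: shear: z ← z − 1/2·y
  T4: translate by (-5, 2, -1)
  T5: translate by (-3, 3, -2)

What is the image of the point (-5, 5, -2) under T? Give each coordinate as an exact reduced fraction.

T(p) = (-12, 15/2, -25/4)

T1 shear: y ← y + 1/2·x: (-5, 5, -2) → (-5, 5/2, -2)
T2 shear: x ← x − 1/2·z: (-5, 5/2, -2) → (-4, 5/2, -2)
T3 shear: z ← z − 1/2·y: (-4, 5/2, -2) → (-4, 5/2, -13/4)
T4 translate by (-5, 2, -1): (-4, 5/2, -13/4) → (-9, 9/2, -17/4)
T5 translate by (-3, 3, -2): (-9, 9/2, -17/4) → (-12, 15/2, -25/4)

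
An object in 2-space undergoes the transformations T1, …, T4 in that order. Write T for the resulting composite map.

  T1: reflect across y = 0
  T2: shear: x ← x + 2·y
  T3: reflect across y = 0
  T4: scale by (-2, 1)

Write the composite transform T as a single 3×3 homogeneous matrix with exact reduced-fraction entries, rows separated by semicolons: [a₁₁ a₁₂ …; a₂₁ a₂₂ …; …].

T1 = [1 0 0; 0 -1 0; 0 0 1]
T2·T1 = [1 -2 0; 0 -1 0; 0 0 1]
T3·…·T1 = [1 -2 0; 0 1 0; 0 0 1]
T4·…·T1 = [-2 4 0; 0 1 0; 0 0 1]

T = [-2 4 0; 0 1 0; 0 0 1]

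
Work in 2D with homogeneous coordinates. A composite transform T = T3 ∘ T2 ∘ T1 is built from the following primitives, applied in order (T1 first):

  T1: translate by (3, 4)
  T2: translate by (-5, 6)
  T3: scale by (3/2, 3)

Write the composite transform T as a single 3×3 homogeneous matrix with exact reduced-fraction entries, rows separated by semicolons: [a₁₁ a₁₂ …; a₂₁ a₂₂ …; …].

T = [3/2 0 -3; 0 3 30; 0 0 1]

T1 = [1 0 3; 0 1 4; 0 0 1]
T2·T1 = [1 0 -2; 0 1 10; 0 0 1]
T3·…·T1 = [3/2 0 -3; 0 3 30; 0 0 1]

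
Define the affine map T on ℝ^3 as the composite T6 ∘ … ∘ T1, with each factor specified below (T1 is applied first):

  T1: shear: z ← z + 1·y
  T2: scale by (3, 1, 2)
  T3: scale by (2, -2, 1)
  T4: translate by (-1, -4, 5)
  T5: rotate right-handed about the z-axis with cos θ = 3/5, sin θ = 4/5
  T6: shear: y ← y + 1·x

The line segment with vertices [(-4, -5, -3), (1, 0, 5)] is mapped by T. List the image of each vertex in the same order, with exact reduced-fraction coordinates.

T1 shear: z ← z + 1·y: (-4, -5, -3) → (-4, -5, -8); (1, 0, 5) → (1, 0, 5)
T2 scale by (3, 1, 2): (-4, -5, -8) → (-12, -5, -16); (1, 0, 5) → (3, 0, 10)
T3 scale by (2, -2, 1): (-12, -5, -16) → (-24, 10, -16); (3, 0, 10) → (6, 0, 10)
T4 translate by (-1, -4, 5): (-24, 10, -16) → (-25, 6, -11); (6, 0, 10) → (5, -4, 15)
T5 rotate right-handed about the z-axis with cos θ = 3/5, sin θ = 4/5: (-25, 6, -11) → (-99/5, -82/5, -11); (5, -4, 15) → (31/5, 8/5, 15)
T6 shear: y ← y + 1·x: (-99/5, -82/5, -11) → (-99/5, -181/5, -11); (31/5, 8/5, 15) → (31/5, 39/5, 15)

image vertices: (-99/5, -181/5, -11), (31/5, 39/5, 15)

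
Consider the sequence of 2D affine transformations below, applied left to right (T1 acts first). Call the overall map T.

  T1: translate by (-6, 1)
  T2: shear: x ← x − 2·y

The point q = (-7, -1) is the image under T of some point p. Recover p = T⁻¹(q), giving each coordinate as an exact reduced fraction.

p = (-3, -2)

T1 = [1 0 -6; 0 1 1; 0 0 1]
T2·T1 = [1 -2 -8; 0 1 1; 0 0 1]
det M = 1; M⁻¹ = [1 2 6; 0 1 -1; 0 0 1]
M⁻¹ · (-7, -1)ᵀ = (-3, -2)ᵀ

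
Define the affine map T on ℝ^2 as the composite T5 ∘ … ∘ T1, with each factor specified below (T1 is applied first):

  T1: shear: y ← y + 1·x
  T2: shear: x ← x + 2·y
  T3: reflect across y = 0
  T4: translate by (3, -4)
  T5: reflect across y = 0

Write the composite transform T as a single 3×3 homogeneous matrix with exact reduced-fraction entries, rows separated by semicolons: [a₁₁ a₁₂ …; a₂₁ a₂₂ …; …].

T1 = [1 0 0; 1 1 0; 0 0 1]
T2·T1 = [3 2 0; 1 1 0; 0 0 1]
T3·…·T1 = [3 2 0; -1 -1 0; 0 0 1]
T4·…·T1 = [3 2 3; -1 -1 -4; 0 0 1]
T5·…·T1 = [3 2 3; 1 1 4; 0 0 1]

T = [3 2 3; 1 1 4; 0 0 1]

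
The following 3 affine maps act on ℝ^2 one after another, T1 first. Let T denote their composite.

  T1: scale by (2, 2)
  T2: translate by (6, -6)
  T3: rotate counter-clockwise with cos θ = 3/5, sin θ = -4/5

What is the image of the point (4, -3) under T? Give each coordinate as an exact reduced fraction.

T(p) = (-6/5, -92/5)

T1 scale by (2, 2): (4, -3) → (8, -6)
T2 translate by (6, -6): (8, -6) → (14, -12)
T3 rotate counter-clockwise with cos θ = 3/5, sin θ = -4/5: (14, -12) → (-6/5, -92/5)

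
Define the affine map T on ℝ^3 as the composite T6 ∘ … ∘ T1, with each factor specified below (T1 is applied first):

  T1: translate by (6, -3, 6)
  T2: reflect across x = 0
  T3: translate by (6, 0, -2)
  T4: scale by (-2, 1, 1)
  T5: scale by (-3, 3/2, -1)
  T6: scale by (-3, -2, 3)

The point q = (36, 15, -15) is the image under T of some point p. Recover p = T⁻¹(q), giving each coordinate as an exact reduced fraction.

T1 = [1 0 0 6; 0 1 0 -3; 0 0 1 6; 0 0 0 1]
T2·T1 = [-1 0 0 -6; 0 1 0 -3; 0 0 1 6; 0 0 0 1]
T3·…·T1 = [-1 0 0 0; 0 1 0 -3; 0 0 1 4; 0 0 0 1]
T4·…·T1 = [2 0 0 0; 0 1 0 -3; 0 0 1 4; 0 0 0 1]
T5·…·T1 = [-6 0 0 0; 0 3/2 0 -9/2; 0 0 -1 -4; 0 0 0 1]
T6·…·T1 = [18 0 0 0; 0 -3 0 9; 0 0 -3 -12; 0 0 0 1]
det M = 162; M⁻¹ = [1/18 0 0 0; 0 -1/3 0 3; 0 0 -1/3 -4; 0 0 0 1]
M⁻¹ · (36, 15, -15)ᵀ = (2, -2, 1)ᵀ

p = (2, -2, 1)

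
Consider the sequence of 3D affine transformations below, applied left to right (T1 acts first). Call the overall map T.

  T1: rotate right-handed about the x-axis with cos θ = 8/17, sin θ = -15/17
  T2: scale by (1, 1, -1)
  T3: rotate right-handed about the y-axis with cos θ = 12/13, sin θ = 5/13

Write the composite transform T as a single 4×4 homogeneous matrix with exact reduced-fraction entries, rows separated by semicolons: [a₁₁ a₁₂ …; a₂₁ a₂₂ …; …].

T1 = [1 0 0 0; 0 8/17 15/17 0; 0 -15/17 8/17 0; 0 0 0 1]
T2·T1 = [1 0 0 0; 0 8/17 15/17 0; 0 15/17 -8/17 0; 0 0 0 1]
T3·…·T1 = [12/13 75/221 -40/221 0; 0 8/17 15/17 0; -5/13 180/221 -96/221 0; 0 0 0 1]

T = [12/13 75/221 -40/221 0; 0 8/17 15/17 0; -5/13 180/221 -96/221 0; 0 0 0 1]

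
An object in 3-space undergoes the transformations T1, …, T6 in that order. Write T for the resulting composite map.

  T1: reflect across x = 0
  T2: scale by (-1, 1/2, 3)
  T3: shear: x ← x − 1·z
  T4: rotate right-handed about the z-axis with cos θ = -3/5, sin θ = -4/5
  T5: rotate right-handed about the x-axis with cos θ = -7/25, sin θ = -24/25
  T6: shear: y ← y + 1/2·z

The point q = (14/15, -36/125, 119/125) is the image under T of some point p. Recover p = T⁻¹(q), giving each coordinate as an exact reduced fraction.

T1 = [-1 0 0 0; 0 1 0 0; 0 0 1 0; 0 0 0 1]
T2·T1 = [1 0 0 0; 0 1/2 0 0; 0 0 3 0; 0 0 0 1]
T3·…·T1 = [1 0 -3 0; 0 1/2 0 0; 0 0 3 0; 0 0 0 1]
T4·…·T1 = [-3/5 2/5 9/5 0; -4/5 -3/10 12/5 0; 0 0 3 0; 0 0 0 1]
T5·…·T1 = [-3/5 2/5 9/5 0; 28/125 21/250 276/125 0; 96/125 36/125 -393/125 0; 0 0 0 1]
T6·…·T1 = [-3/5 2/5 9/5 0; 76/125 57/250 159/250 0; 96/125 36/125 -393/125 0; 0 0 0 1]
det M = 3/2; M⁻¹ = [-3/5 148/125 -13/125 0; 8/5 42/125 123/125 0; 0 8/25 -19/75 0; 0 0 0 1]
M⁻¹ · (14/15, -36/125, 119/125)ᵀ = (-1, 7/3, -1/3)ᵀ

p = (-1, 7/3, -1/3)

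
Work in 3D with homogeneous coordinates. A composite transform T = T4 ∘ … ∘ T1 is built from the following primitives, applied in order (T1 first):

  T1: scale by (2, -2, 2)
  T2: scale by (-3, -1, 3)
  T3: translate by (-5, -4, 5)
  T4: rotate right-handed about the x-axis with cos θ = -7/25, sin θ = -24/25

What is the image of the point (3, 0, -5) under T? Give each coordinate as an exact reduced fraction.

T(p) = (-23, -572/25, 271/25)

T1 scale by (2, -2, 2): (3, 0, -5) → (6, 0, -10)
T2 scale by (-3, -1, 3): (6, 0, -10) → (-18, 0, -30)
T3 translate by (-5, -4, 5): (-18, 0, -30) → (-23, -4, -25)
T4 rotate right-handed about the x-axis with cos θ = -7/25, sin θ = -24/25: (-23, -4, -25) → (-23, -572/25, 271/25)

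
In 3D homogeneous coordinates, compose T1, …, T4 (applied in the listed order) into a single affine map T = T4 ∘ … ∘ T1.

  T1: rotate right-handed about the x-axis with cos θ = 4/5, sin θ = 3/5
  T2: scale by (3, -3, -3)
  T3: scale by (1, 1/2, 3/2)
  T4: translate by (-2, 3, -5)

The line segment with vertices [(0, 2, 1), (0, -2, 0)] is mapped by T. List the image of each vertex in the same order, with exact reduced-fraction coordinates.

T1 rotate right-handed about the x-axis with cos θ = 4/5, sin θ = 3/5: (0, 2, 1) → (0, 1, 2); (0, -2, 0) → (0, -8/5, -6/5)
T2 scale by (3, -3, -3): (0, 1, 2) → (0, -3, -6); (0, -8/5, -6/5) → (0, 24/5, 18/5)
T3 scale by (1, 1/2, 3/2): (0, -3, -6) → (0, -3/2, -9); (0, 24/5, 18/5) → (0, 12/5, 27/5)
T4 translate by (-2, 3, -5): (0, -3/2, -9) → (-2, 3/2, -14); (0, 12/5, 27/5) → (-2, 27/5, 2/5)

image vertices: (-2, 3/2, -14), (-2, 27/5, 2/5)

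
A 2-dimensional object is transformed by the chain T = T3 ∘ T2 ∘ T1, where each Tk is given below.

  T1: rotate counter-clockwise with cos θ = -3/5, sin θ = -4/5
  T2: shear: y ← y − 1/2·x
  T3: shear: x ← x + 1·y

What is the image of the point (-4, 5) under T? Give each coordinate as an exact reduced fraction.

T(p) = (17/5, -3)

T1 rotate counter-clockwise with cos θ = -3/5, sin θ = -4/5: (-4, 5) → (32/5, 1/5)
T2 shear: y ← y − 1/2·x: (32/5, 1/5) → (32/5, -3)
T3 shear: x ← x + 1·y: (32/5, -3) → (17/5, -3)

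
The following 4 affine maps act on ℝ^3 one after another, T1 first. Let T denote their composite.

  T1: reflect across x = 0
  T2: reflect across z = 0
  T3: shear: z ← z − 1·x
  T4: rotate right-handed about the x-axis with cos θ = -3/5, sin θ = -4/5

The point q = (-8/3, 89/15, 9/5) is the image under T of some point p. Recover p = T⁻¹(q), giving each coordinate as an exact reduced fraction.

p = (8/3, -5, -1)

T1 = [-1 0 0 0; 0 1 0 0; 0 0 1 0; 0 0 0 1]
T2·T1 = [-1 0 0 0; 0 1 0 0; 0 0 -1 0; 0 0 0 1]
T3·…·T1 = [-1 0 0 0; 0 1 0 0; 1 0 -1 0; 0 0 0 1]
T4·…·T1 = [-1 0 0 0; 4/5 -3/5 -4/5 0; -3/5 -4/5 3/5 0; 0 0 0 1]
det M = 1; M⁻¹ = [-1 0 0 0; 0 -3/5 -4/5 0; -1 -4/5 3/5 0; 0 0 0 1]
M⁻¹ · (-8/3, 89/15, 9/5)ᵀ = (8/3, -5, -1)ᵀ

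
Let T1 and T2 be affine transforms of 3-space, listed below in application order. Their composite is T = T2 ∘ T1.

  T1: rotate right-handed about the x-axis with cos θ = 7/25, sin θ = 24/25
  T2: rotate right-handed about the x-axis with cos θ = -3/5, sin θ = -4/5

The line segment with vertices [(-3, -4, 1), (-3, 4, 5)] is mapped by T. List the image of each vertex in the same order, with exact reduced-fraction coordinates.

image vertices: (-3, -8/5, 19/5), (-3, 32/5, -1/5)

T1 rotate right-handed about the x-axis with cos θ = 7/25, sin θ = 24/25: (-3, -4, 1) → (-3, -52/25, -89/25); (-3, 4, 5) → (-3, -92/25, 131/25)
T2 rotate right-handed about the x-axis with cos θ = -3/5, sin θ = -4/5: (-3, -52/25, -89/25) → (-3, -8/5, 19/5); (-3, -92/25, 131/25) → (-3, 32/5, -1/5)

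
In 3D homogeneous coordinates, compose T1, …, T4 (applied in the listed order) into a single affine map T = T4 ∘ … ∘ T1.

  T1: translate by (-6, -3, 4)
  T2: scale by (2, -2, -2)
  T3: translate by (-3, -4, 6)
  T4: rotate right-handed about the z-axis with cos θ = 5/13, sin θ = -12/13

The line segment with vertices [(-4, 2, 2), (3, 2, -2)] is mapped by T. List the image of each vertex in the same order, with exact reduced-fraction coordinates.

image vertices: (-139/13, 266/13, -6), (-69/13, 98/13, 2)

T1 translate by (-6, -3, 4): (-4, 2, 2) → (-10, -1, 6); (3, 2, -2) → (-3, -1, 2)
T2 scale by (2, -2, -2): (-10, -1, 6) → (-20, 2, -12); (-3, -1, 2) → (-6, 2, -4)
T3 translate by (-3, -4, 6): (-20, 2, -12) → (-23, -2, -6); (-6, 2, -4) → (-9, -2, 2)
T4 rotate right-handed about the z-axis with cos θ = 5/13, sin θ = -12/13: (-23, -2, -6) → (-139/13, 266/13, -6); (-9, -2, 2) → (-69/13, 98/13, 2)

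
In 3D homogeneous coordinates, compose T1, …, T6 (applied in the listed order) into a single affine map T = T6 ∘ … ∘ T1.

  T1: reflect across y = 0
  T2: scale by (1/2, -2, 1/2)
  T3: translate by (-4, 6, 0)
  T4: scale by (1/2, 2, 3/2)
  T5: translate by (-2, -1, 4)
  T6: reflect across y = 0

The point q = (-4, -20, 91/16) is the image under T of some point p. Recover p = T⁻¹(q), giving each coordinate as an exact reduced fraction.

T1 = [1 0 0 0; 0 -1 0 0; 0 0 1 0; 0 0 0 1]
T2·T1 = [1/2 0 0 0; 0 2 0 0; 0 0 1/2 0; 0 0 0 1]
T3·…·T1 = [1/2 0 0 -4; 0 2 0 6; 0 0 1/2 0; 0 0 0 1]
T4·…·T1 = [1/4 0 0 -2; 0 4 0 12; 0 0 3/4 0; 0 0 0 1]
T5·…·T1 = [1/4 0 0 -4; 0 4 0 11; 0 0 3/4 4; 0 0 0 1]
T6·…·T1 = [1/4 0 0 -4; 0 -4 0 -11; 0 0 3/4 4; 0 0 0 1]
det M = -3/4; M⁻¹ = [4 0 0 16; 0 -1/4 0 -11/4; 0 0 4/3 -16/3; 0 0 0 1]
M⁻¹ · (-4, -20, 91/16)ᵀ = (0, 9/4, 9/4)ᵀ

p = (0, 9/4, 9/4)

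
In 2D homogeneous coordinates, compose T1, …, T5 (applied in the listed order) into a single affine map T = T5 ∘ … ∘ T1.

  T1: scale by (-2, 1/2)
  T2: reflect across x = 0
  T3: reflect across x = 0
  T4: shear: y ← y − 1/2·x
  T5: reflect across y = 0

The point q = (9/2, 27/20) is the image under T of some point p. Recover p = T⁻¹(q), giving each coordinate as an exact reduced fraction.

T1 = [-2 0 0; 0 1/2 0; 0 0 1]
T2·T1 = [2 0 0; 0 1/2 0; 0 0 1]
T3·…·T1 = [-2 0 0; 0 1/2 0; 0 0 1]
T4·…·T1 = [-2 0 0; 1 1/2 0; 0 0 1]
T5·…·T1 = [-2 0 0; -1 -1/2 0; 0 0 1]
det M = 1; M⁻¹ = [-1/2 0 0; 1 -2 0; 0 0 1]
M⁻¹ · (9/2, 27/20)ᵀ = (-9/4, 9/5)ᵀ

p = (-9/4, 9/5)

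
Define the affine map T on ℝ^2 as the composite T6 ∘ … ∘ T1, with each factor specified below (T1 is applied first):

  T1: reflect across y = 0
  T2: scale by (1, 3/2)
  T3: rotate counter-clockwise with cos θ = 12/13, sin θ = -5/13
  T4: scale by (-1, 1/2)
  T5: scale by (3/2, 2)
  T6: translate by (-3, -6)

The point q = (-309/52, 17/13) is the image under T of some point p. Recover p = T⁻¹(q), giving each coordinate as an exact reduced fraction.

p = (-1, -5)

T1 = [1 0 0; 0 -1 0; 0 0 1]
T2·T1 = [1 0 0; 0 -3/2 0; 0 0 1]
T3·…·T1 = [12/13 -15/26 0; -5/13 -18/13 0; 0 0 1]
T4·…·T1 = [-12/13 15/26 0; -5/26 -9/13 0; 0 0 1]
T5·…·T1 = [-18/13 45/52 0; -5/13 -18/13 0; 0 0 1]
T6·…·T1 = [-18/13 45/52 -3; -5/13 -18/13 -6; 0 0 1]
det M = 9/4; M⁻¹ = [-8/13 -5/13 -54/13; 20/117 -8/13 -124/39; 0 0 1]
M⁻¹ · (-309/52, 17/13)ᵀ = (-1, -5)ᵀ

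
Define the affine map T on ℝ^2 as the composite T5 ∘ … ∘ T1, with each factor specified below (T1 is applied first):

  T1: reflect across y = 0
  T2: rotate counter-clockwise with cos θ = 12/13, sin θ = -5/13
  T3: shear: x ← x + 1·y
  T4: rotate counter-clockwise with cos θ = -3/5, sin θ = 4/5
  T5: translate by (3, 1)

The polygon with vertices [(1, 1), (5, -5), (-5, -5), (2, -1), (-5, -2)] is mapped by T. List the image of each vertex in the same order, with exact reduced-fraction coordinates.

T1 reflect across y = 0: (1, 1) → (1, -1); (5, -5) → (5, 5); (-5, -5) → (-5, 5); (2, -1) → (2, 1); (-5, -2) → (-5, 2)
T2 rotate counter-clockwise with cos θ = 12/13, sin θ = -5/13: (1, -1) → (7/13, -17/13); (5, 5) → (85/13, 35/13); (-5, 5) → (-35/13, 85/13); (2, 1) → (29/13, 2/13); (-5, 2) → (-50/13, 49/13)
T3 shear: x ← x + 1·y: (7/13, -17/13) → (-10/13, -17/13); (85/13, 35/13) → (120/13, 35/13); (-35/13, 85/13) → (50/13, 85/13); (29/13, 2/13) → (31/13, 2/13); (-50/13, 49/13) → (-1/13, 49/13)
T4 rotate counter-clockwise with cos θ = -3/5, sin θ = 4/5: (-10/13, -17/13) → (98/65, 11/65); (120/13, 35/13) → (-100/13, 75/13); (50/13, 85/13) → (-98/13, -11/13); (31/13, 2/13) → (-101/65, 118/65); (-1/13, 49/13) → (-193/65, -151/65)
T5 translate by (3, 1): (98/65, 11/65) → (293/65, 76/65); (-100/13, 75/13) → (-61/13, 88/13); (-98/13, -11/13) → (-59/13, 2/13); (-101/65, 118/65) → (94/65, 183/65); (-193/65, -151/65) → (2/65, -86/65)

image vertices: (293/65, 76/65), (-61/13, 88/13), (-59/13, 2/13), (94/65, 183/65), (2/65, -86/65)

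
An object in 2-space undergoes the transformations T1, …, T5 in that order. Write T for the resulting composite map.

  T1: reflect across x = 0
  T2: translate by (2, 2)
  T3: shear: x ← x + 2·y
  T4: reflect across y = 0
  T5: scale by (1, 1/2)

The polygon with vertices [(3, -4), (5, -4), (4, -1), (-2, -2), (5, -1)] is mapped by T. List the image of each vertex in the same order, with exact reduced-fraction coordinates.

image vertices: (-5, 1), (-7, 1), (0, -1/2), (4, 0), (-1, -1/2)

T1 reflect across x = 0: (3, -4) → (-3, -4); (5, -4) → (-5, -4); (4, -1) → (-4, -1); (-2, -2) → (2, -2); (5, -1) → (-5, -1)
T2 translate by (2, 2): (-3, -4) → (-1, -2); (-5, -4) → (-3, -2); (-4, -1) → (-2, 1); (2, -2) → (4, 0); (-5, -1) → (-3, 1)
T3 shear: x ← x + 2·y: (-1, -2) → (-5, -2); (-3, -2) → (-7, -2); (-2, 1) → (0, 1); (4, 0) → (4, 0); (-3, 1) → (-1, 1)
T4 reflect across y = 0: (-5, -2) → (-5, 2); (-7, -2) → (-7, 2); (0, 1) → (0, -1); (4, 0) → (4, 0); (-1, 1) → (-1, -1)
T5 scale by (1, 1/2): (-5, 2) → (-5, 1); (-7, 2) → (-7, 1); (0, -1) → (0, -1/2); (4, 0) → (4, 0); (-1, -1) → (-1, -1/2)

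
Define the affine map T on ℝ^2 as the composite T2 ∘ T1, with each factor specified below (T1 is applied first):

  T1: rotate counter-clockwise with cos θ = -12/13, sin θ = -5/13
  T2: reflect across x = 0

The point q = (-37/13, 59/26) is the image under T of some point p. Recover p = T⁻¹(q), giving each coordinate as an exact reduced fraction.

p = (-7/2, -1)

T1 = [-12/13 5/13 0; -5/13 -12/13 0; 0 0 1]
T2·T1 = [12/13 -5/13 0; -5/13 -12/13 0; 0 0 1]
det M = -1; M⁻¹ = [12/13 -5/13 0; -5/13 -12/13 0; 0 0 1]
M⁻¹ · (-37/13, 59/26)ᵀ = (-7/2, -1)ᵀ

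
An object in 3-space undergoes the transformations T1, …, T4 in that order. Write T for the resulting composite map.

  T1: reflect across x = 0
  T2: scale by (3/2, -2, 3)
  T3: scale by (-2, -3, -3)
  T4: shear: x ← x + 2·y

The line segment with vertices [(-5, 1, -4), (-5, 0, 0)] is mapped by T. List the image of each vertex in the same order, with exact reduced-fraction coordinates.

T1 reflect across x = 0: (-5, 1, -4) → (5, 1, -4); (-5, 0, 0) → (5, 0, 0)
T2 scale by (3/2, -2, 3): (5, 1, -4) → (15/2, -2, -12); (5, 0, 0) → (15/2, 0, 0)
T3 scale by (-2, -3, -3): (15/2, -2, -12) → (-15, 6, 36); (15/2, 0, 0) → (-15, 0, 0)
T4 shear: x ← x + 2·y: (-15, 6, 36) → (-3, 6, 36); (-15, 0, 0) → (-15, 0, 0)

image vertices: (-3, 6, 36), (-15, 0, 0)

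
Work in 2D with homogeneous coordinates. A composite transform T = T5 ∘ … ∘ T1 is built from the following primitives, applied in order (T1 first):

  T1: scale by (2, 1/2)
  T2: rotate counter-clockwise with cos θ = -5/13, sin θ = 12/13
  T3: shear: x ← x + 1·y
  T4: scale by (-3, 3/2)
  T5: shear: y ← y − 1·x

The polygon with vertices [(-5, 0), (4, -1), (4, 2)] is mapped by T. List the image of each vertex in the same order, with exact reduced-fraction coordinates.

T1 scale by (2, 1/2): (-5, 0) → (-10, 0); (4, -1) → (8, -1/2); (4, 2) → (8, 1)
T2 rotate counter-clockwise with cos θ = -5/13, sin θ = 12/13: (-10, 0) → (50/13, -120/13); (8, -1/2) → (-34/13, 197/26); (8, 1) → (-4, 7)
T3 shear: x ← x + 1·y: (50/13, -120/13) → (-70/13, -120/13); (-34/13, 197/26) → (129/26, 197/26); (-4, 7) → (3, 7)
T4 scale by (-3, 3/2): (-70/13, -120/13) → (210/13, -180/13); (129/26, 197/26) → (-387/26, 591/52); (3, 7) → (-9, 21/2)
T5 shear: y ← y − 1·x: (210/13, -180/13) → (210/13, -30); (-387/26, 591/52) → (-387/26, 105/4); (-9, 21/2) → (-9, 39/2)

image vertices: (210/13, -30), (-387/26, 105/4), (-9, 39/2)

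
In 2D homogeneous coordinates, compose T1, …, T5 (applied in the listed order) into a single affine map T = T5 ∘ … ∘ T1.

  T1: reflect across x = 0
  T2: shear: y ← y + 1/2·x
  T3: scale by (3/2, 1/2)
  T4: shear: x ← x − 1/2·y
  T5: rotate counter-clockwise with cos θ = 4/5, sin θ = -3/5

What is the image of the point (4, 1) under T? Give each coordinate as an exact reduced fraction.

T1 reflect across x = 0: (4, 1) → (-4, 1)
T2 shear: y ← y + 1/2·x: (-4, 1) → (-4, -1)
T3 scale by (3/2, 1/2): (-4, -1) → (-6, -1/2)
T4 shear: x ← x − 1/2·y: (-6, -1/2) → (-23/4, -1/2)
T5 rotate counter-clockwise with cos θ = 4/5, sin θ = -3/5: (-23/4, -1/2) → (-49/10, 61/20)

T(p) = (-49/10, 61/20)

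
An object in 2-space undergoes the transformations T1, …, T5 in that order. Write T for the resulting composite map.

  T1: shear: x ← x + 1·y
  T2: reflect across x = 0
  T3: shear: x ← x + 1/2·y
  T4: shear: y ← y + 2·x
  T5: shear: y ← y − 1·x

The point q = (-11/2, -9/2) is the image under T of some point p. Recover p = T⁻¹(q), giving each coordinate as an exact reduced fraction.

T1 = [1 1 0; 0 1 0; 0 0 1]
T2·T1 = [-1 -1 0; 0 1 0; 0 0 1]
T3·…·T1 = [-1 -1/2 0; 0 1 0; 0 0 1]
T4·…·T1 = [-1 -1/2 0; -2 0 0; 0 0 1]
T5·…·T1 = [-1 -1/2 0; -1 1/2 0; 0 0 1]
det M = -1; M⁻¹ = [-1/2 -1/2 0; -1 1 0; 0 0 1]
M⁻¹ · (-11/2, -9/2)ᵀ = (5, 1)ᵀ

p = (5, 1)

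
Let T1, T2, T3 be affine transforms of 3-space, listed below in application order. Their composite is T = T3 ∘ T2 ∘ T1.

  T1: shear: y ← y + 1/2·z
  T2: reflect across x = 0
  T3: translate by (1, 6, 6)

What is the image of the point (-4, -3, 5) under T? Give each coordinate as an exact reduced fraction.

T1 shear: y ← y + 1/2·z: (-4, -3, 5) → (-4, -1/2, 5)
T2 reflect across x = 0: (-4, -1/2, 5) → (4, -1/2, 5)
T3 translate by (1, 6, 6): (4, -1/2, 5) → (5, 11/2, 11)

T(p) = (5, 11/2, 11)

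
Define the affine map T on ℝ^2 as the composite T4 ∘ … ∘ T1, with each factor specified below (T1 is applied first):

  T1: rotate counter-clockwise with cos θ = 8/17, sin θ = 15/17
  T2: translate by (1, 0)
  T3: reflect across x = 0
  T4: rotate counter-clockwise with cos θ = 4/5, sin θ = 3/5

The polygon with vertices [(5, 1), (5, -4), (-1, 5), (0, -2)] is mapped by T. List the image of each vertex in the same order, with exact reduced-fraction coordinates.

T1 rotate counter-clockwise with cos θ = 8/17, sin θ = 15/17: (5, 1) → (25/17, 83/17); (5, -4) → (100/17, 43/17); (-1, 5) → (-83/17, 25/17); (0, -2) → (30/17, -16/17)
T2 translate by (1, 0): (25/17, 83/17) → (42/17, 83/17); (100/17, 43/17) → (117/17, 43/17); (-83/17, 25/17) → (-66/17, 25/17); (30/17, -16/17) → (47/17, -16/17)
T3 reflect across x = 0: (42/17, 83/17) → (-42/17, 83/17); (117/17, 43/17) → (-117/17, 43/17); (-66/17, 25/17) → (66/17, 25/17); (47/17, -16/17) → (-47/17, -16/17)
T4 rotate counter-clockwise with cos θ = 4/5, sin θ = 3/5: (-42/17, 83/17) → (-417/85, 206/85); (-117/17, 43/17) → (-597/85, -179/85); (66/17, 25/17) → (189/85, 298/85); (-47/17, -16/17) → (-28/17, -41/17)

image vertices: (-417/85, 206/85), (-597/85, -179/85), (189/85, 298/85), (-28/17, -41/17)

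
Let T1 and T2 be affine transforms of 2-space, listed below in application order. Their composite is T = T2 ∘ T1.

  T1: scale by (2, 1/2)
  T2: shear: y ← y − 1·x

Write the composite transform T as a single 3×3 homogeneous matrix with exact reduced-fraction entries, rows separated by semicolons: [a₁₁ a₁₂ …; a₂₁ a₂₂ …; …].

T1 = [2 0 0; 0 1/2 0; 0 0 1]
T2·T1 = [2 0 0; -2 1/2 0; 0 0 1]

T = [2 0 0; -2 1/2 0; 0 0 1]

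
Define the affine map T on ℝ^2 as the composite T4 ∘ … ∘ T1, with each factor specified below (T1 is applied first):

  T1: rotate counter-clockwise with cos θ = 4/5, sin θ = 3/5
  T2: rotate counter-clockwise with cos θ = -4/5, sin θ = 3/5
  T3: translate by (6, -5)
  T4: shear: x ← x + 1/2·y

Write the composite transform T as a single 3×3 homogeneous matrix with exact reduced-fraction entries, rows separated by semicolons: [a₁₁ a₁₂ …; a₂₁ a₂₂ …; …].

T = [-1 -1/2 7/2; 0 -1 -5; 0 0 1]

T1 = [4/5 -3/5 0; 3/5 4/5 0; 0 0 1]
T2·T1 = [-1 0 0; 0 -1 0; 0 0 1]
T3·…·T1 = [-1 0 6; 0 -1 -5; 0 0 1]
T4·…·T1 = [-1 -1/2 7/2; 0 -1 -5; 0 0 1]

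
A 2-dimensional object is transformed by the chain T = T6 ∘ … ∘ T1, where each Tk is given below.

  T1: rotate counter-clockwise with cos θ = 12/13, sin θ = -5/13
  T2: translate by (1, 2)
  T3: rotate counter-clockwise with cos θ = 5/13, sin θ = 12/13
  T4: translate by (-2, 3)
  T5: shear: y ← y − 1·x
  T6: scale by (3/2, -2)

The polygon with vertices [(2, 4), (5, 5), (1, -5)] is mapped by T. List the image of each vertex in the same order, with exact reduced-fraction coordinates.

image vertices: (-2463/338, -4664/169), (-870/169, -5136/169), (15/13, -28/13)

T1 rotate counter-clockwise with cos θ = 12/13, sin θ = -5/13: (2, 4) → (44/13, 38/13); (5, 5) → (85/13, 35/13); (1, -5) → (-1, -5)
T2 translate by (1, 2): (44/13, 38/13) → (57/13, 64/13); (85/13, 35/13) → (98/13, 61/13); (-1, -5) → (0, -3)
T3 rotate counter-clockwise with cos θ = 5/13, sin θ = 12/13: (57/13, 64/13) → (-483/169, 1004/169); (98/13, 61/13) → (-242/169, 1481/169); (0, -3) → (36/13, -15/13)
T4 translate by (-2, 3): (-483/169, 1004/169) → (-821/169, 1511/169); (-242/169, 1481/169) → (-580/169, 1988/169); (36/13, -15/13) → (10/13, 24/13)
T5 shear: y ← y − 1·x: (-821/169, 1511/169) → (-821/169, 2332/169); (-580/169, 1988/169) → (-580/169, 2568/169); (10/13, 24/13) → (10/13, 14/13)
T6 scale by (3/2, -2): (-821/169, 2332/169) → (-2463/338, -4664/169); (-580/169, 2568/169) → (-870/169, -5136/169); (10/13, 14/13) → (15/13, -28/13)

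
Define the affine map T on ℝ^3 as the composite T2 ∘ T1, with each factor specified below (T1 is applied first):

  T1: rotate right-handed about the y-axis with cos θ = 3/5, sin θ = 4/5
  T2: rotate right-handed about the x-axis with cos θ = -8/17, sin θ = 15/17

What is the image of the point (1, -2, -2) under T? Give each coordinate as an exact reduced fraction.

T(p) = (-1, 46/17, -14/17)

T1 rotate right-handed about the y-axis with cos θ = 3/5, sin θ = 4/5: (1, -2, -2) → (-1, -2, -2)
T2 rotate right-handed about the x-axis with cos θ = -8/17, sin θ = 15/17: (-1, -2, -2) → (-1, 46/17, -14/17)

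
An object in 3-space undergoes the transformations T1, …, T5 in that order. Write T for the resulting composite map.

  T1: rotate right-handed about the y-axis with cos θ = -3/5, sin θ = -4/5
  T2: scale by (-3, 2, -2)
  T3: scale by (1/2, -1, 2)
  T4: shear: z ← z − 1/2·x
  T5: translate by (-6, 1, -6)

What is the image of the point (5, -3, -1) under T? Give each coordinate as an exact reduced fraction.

T1 rotate right-handed about the y-axis with cos θ = -3/5, sin θ = -4/5: (5, -3, -1) → (-11/5, -3, 23/5)
T2 scale by (-3, 2, -2): (-11/5, -3, 23/5) → (33/5, -6, -46/5)
T3 scale by (1/2, -1, 2): (33/5, -6, -46/5) → (33/10, 6, -92/5)
T4 shear: z ← z − 1/2·x: (33/10, 6, -92/5) → (33/10, 6, -401/20)
T5 translate by (-6, 1, -6): (33/10, 6, -401/20) → (-27/10, 7, -521/20)

T(p) = (-27/10, 7, -521/20)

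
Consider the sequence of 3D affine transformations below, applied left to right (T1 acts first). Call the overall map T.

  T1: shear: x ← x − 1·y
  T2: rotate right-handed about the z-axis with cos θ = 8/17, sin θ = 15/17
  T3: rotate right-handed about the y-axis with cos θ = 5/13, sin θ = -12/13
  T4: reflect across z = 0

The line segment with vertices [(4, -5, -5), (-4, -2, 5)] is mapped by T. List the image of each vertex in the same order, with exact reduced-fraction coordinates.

image vertices: (135/17, 95/17, -103/17), (-950/221, -46/17, -593/221)

T1 shear: x ← x − 1·y: (4, -5, -5) → (9, -5, -5); (-4, -2, 5) → (-2, -2, 5)
T2 rotate right-handed about the z-axis with cos θ = 8/17, sin θ = 15/17: (9, -5, -5) → (147/17, 95/17, -5); (-2, -2, 5) → (14/17, -46/17, 5)
T3 rotate right-handed about the y-axis with cos θ = 5/13, sin θ = -12/13: (147/17, 95/17, -5) → (135/17, 95/17, 103/17); (14/17, -46/17, 5) → (-950/221, -46/17, 593/221)
T4 reflect across z = 0: (135/17, 95/17, 103/17) → (135/17, 95/17, -103/17); (-950/221, -46/17, 593/221) → (-950/221, -46/17, -593/221)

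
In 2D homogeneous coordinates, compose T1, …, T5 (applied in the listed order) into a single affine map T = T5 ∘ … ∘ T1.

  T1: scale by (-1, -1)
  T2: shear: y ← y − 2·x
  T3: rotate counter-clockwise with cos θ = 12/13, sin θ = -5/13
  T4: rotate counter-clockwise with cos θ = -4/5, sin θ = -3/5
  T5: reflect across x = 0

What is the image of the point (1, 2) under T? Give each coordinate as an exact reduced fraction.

T1 scale by (-1, -1): (1, 2) → (-1, -2)
T2 shear: y ← y − 2·x: (-1, -2) → (-1, 0)
T3 rotate counter-clockwise with cos θ = 12/13, sin θ = -5/13: (-1, 0) → (-12/13, 5/13)
T4 rotate counter-clockwise with cos θ = -4/5, sin θ = -3/5: (-12/13, 5/13) → (63/65, 16/65)
T5 reflect across x = 0: (63/65, 16/65) → (-63/65, 16/65)

T(p) = (-63/65, 16/65)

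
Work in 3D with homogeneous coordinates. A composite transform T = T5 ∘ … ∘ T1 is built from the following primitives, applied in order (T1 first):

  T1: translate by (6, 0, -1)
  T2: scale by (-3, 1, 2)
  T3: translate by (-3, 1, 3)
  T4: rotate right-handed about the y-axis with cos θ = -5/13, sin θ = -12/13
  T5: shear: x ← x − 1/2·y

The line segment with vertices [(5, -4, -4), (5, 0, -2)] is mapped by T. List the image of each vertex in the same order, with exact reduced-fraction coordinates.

T1 translate by (6, 0, -1): (5, -4, -4) → (11, -4, -5); (5, 0, -2) → (11, 0, -3)
T2 scale by (-3, 1, 2): (11, -4, -5) → (-33, -4, -10); (11, 0, -3) → (-33, 0, -6)
T3 translate by (-3, 1, 3): (-33, -4, -10) → (-36, -3, -7); (-33, 0, -6) → (-36, 1, -3)
T4 rotate right-handed about the y-axis with cos θ = -5/13, sin θ = -12/13: (-36, -3, -7) → (264/13, -3, -397/13); (-36, 1, -3) → (216/13, 1, -417/13)
T5 shear: x ← x − 1/2·y: (264/13, -3, -397/13) → (567/26, -3, -397/13); (216/13, 1, -417/13) → (419/26, 1, -417/13)

image vertices: (567/26, -3, -397/13), (419/26, 1, -417/13)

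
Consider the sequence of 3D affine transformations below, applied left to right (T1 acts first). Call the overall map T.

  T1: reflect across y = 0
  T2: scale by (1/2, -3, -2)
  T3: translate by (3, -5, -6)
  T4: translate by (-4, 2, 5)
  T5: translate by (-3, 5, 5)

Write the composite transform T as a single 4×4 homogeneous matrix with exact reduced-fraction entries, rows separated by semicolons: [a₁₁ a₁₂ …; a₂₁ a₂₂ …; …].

T1 = [1 0 0 0; 0 -1 0 0; 0 0 1 0; 0 0 0 1]
T2·T1 = [1/2 0 0 0; 0 3 0 0; 0 0 -2 0; 0 0 0 1]
T3·…·T1 = [1/2 0 0 3; 0 3 0 -5; 0 0 -2 -6; 0 0 0 1]
T4·…·T1 = [1/2 0 0 -1; 0 3 0 -3; 0 0 -2 -1; 0 0 0 1]
T5·…·T1 = [1/2 0 0 -4; 0 3 0 2; 0 0 -2 4; 0 0 0 1]

T = [1/2 0 0 -4; 0 3 0 2; 0 0 -2 4; 0 0 0 1]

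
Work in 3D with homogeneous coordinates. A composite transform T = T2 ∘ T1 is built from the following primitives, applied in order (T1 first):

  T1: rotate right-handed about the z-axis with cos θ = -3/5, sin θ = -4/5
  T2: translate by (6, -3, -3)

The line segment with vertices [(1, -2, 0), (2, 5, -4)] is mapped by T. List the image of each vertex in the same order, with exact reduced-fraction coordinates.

image vertices: (19/5, -13/5, -3), (44/5, -38/5, -7)

T1 rotate right-handed about the z-axis with cos θ = -3/5, sin θ = -4/5: (1, -2, 0) → (-11/5, 2/5, 0); (2, 5, -4) → (14/5, -23/5, -4)
T2 translate by (6, -3, -3): (-11/5, 2/5, 0) → (19/5, -13/5, -3); (14/5, -23/5, -4) → (44/5, -38/5, -7)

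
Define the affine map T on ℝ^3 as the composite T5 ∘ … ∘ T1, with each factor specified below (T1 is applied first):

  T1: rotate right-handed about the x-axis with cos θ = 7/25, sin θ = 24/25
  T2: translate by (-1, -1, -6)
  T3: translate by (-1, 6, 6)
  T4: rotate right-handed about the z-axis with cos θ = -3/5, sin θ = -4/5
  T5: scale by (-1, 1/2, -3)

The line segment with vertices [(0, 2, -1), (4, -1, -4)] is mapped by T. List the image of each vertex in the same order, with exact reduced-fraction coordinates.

T1 rotate right-handed about the x-axis with cos θ = 7/25, sin θ = 24/25: (0, 2, -1) → (0, 38/25, 41/25); (4, -1, -4) → (4, 89/25, -52/25)
T2 translate by (-1, -1, -6): (0, 38/25, 41/25) → (-1, 13/25, -109/25); (4, 89/25, -52/25) → (3, 64/25, -202/25)
T3 translate by (-1, 6, 6): (-1, 13/25, -109/25) → (-2, 163/25, 41/25); (3, 64/25, -202/25) → (2, 214/25, -52/25)
T4 rotate right-handed about the z-axis with cos θ = -3/5, sin θ = -4/5: (-2, 163/25, 41/25) → (802/125, -289/125, 41/25); (2, 214/25, -52/25) → (706/125, -842/125, -52/25)
T5 scale by (-1, 1/2, -3): (802/125, -289/125, 41/25) → (-802/125, -289/250, -123/25); (706/125, -842/125, -52/25) → (-706/125, -421/125, 156/25)

image vertices: (-802/125, -289/250, -123/25), (-706/125, -421/125, 156/25)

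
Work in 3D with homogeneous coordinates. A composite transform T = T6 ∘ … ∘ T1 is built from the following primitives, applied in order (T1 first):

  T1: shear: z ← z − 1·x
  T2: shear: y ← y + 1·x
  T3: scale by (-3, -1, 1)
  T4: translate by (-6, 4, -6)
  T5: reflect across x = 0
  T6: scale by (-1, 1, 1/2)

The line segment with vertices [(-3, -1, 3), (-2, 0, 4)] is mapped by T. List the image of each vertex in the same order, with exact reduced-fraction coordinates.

T1 shear: z ← z − 1·x: (-3, -1, 3) → (-3, -1, 6); (-2, 0, 4) → (-2, 0, 6)
T2 shear: y ← y + 1·x: (-3, -1, 6) → (-3, -4, 6); (-2, 0, 6) → (-2, -2, 6)
T3 scale by (-3, -1, 1): (-3, -4, 6) → (9, 4, 6); (-2, -2, 6) → (6, 2, 6)
T4 translate by (-6, 4, -6): (9, 4, 6) → (3, 8, 0); (6, 2, 6) → (0, 6, 0)
T5 reflect across x = 0: (3, 8, 0) → (-3, 8, 0); (0, 6, 0) → (0, 6, 0)
T6 scale by (-1, 1, 1/2): (-3, 8, 0) → (3, 8, 0); (0, 6, 0) → (0, 6, 0)

image vertices: (3, 8, 0), (0, 6, 0)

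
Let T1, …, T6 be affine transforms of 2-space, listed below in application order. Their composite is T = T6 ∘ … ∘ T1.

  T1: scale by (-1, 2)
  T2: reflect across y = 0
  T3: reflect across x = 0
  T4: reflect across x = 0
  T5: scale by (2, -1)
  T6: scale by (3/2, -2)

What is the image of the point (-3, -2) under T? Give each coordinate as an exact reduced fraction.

T1 scale by (-1, 2): (-3, -2) → (3, -4)
T2 reflect across y = 0: (3, -4) → (3, 4)
T3 reflect across x = 0: (3, 4) → (-3, 4)
T4 reflect across x = 0: (-3, 4) → (3, 4)
T5 scale by (2, -1): (3, 4) → (6, -4)
T6 scale by (3/2, -2): (6, -4) → (9, 8)

T(p) = (9, 8)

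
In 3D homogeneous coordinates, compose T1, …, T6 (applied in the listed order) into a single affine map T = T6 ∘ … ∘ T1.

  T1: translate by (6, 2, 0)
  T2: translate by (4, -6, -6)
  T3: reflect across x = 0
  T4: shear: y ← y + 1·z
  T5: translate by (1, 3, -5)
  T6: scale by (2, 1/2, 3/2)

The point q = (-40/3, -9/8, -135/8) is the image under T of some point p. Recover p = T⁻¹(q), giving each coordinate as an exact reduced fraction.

T1 = [1 0 0 6; 0 1 0 2; 0 0 1 0; 0 0 0 1]
T2·T1 = [1 0 0 10; 0 1 0 -4; 0 0 1 -6; 0 0 0 1]
T3·…·T1 = [-1 0 0 -10; 0 1 0 -4; 0 0 1 -6; 0 0 0 1]
T4·…·T1 = [-1 0 0 -10; 0 1 1 -10; 0 0 1 -6; 0 0 0 1]
T5·…·T1 = [-1 0 0 -9; 0 1 1 -7; 0 0 1 -11; 0 0 0 1]
T6·…·T1 = [-2 0 0 -18; 0 1/2 1/2 -7/2; 0 0 3/2 -33/2; 0 0 0 1]
det M = -3/2; M⁻¹ = [-1/2 0 0 -9; 0 2 -2/3 -4; 0 0 2/3 11; 0 0 0 1]
M⁻¹ · (-40/3, -9/8, -135/8)ᵀ = (-7/3, 5, -1/4)ᵀ

p = (-7/3, 5, -1/4)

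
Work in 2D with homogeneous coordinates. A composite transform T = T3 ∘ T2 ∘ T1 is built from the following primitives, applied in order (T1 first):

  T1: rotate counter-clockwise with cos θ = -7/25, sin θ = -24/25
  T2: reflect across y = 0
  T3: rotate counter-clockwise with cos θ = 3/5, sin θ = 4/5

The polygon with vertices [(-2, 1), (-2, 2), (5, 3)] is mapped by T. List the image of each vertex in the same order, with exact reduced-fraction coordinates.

image vertices: (278/125, 29/125), (322/125, 146/125), (-453/125, 571/125)

T1 rotate counter-clockwise with cos θ = -7/25, sin θ = -24/25: (-2, 1) → (38/25, 41/25); (-2, 2) → (62/25, 34/25); (5, 3) → (37/25, -141/25)
T2 reflect across y = 0: (38/25, 41/25) → (38/25, -41/25); (62/25, 34/25) → (62/25, -34/25); (37/25, -141/25) → (37/25, 141/25)
T3 rotate counter-clockwise with cos θ = 3/5, sin θ = 4/5: (38/25, -41/25) → (278/125, 29/125); (62/25, -34/25) → (322/125, 146/125); (37/25, 141/25) → (-453/125, 571/125)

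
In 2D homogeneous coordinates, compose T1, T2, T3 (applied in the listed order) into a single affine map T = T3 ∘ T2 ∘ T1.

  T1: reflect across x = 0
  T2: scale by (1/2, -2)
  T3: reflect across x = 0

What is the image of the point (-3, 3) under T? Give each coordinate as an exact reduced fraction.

T(p) = (-3/2, -6)

T1 reflect across x = 0: (-3, 3) → (3, 3)
T2 scale by (1/2, -2): (3, 3) → (3/2, -6)
T3 reflect across x = 0: (3/2, -6) → (-3/2, -6)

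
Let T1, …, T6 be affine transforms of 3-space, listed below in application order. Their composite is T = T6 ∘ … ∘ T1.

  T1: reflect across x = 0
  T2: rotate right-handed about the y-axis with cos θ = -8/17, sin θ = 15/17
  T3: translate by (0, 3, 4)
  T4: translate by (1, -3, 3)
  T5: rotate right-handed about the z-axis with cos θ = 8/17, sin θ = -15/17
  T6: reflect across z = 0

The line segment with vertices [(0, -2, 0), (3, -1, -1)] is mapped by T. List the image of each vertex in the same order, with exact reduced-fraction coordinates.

T1 reflect across x = 0: (0, -2, 0) → (0, -2, 0); (3, -1, -1) → (-3, -1, -1)
T2 rotate right-handed about the y-axis with cos θ = -8/17, sin θ = 15/17: (0, -2, 0) → (0, -2, 0); (-3, -1, -1) → (9/17, -1, 53/17)
T3 translate by (0, 3, 4): (0, -2, 0) → (0, 1, 4); (9/17, -1, 53/17) → (9/17, 2, 121/17)
T4 translate by (1, -3, 3): (0, 1, 4) → (1, -2, 7); (9/17, 2, 121/17) → (26/17, -1, 172/17)
T5 rotate right-handed about the z-axis with cos θ = 8/17, sin θ = -15/17: (1, -2, 7) → (-22/17, -31/17, 7); (26/17, -1, 172/17) → (-47/289, -526/289, 172/17)
T6 reflect across z = 0: (-22/17, -31/17, 7) → (-22/17, -31/17, -7); (-47/289, -526/289, 172/17) → (-47/289, -526/289, -172/17)

image vertices: (-22/17, -31/17, -7), (-47/289, -526/289, -172/17)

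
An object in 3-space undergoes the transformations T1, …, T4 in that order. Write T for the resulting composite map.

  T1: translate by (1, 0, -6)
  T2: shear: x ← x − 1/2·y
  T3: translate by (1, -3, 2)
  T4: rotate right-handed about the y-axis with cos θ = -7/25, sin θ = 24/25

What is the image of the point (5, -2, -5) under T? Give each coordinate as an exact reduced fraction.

T1 translate by (1, 0, -6): (5, -2, -5) → (6, -2, -11)
T2 shear: x ← x − 1/2·y: (6, -2, -11) → (7, -2, -11)
T3 translate by (1, -3, 2): (7, -2, -11) → (8, -5, -9)
T4 rotate right-handed about the y-axis with cos θ = -7/25, sin θ = 24/25: (8, -5, -9) → (-272/25, -5, -129/25)

T(p) = (-272/25, -5, -129/25)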